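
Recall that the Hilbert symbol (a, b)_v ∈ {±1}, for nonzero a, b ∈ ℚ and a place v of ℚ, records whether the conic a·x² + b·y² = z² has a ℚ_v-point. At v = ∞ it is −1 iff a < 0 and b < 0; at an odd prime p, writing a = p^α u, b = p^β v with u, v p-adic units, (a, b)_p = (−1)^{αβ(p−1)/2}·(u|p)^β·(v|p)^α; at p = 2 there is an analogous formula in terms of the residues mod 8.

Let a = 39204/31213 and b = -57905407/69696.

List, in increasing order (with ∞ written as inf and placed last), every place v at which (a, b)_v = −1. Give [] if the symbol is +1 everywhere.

Mod squares: a ≡ 13, b ≡ -703. Check v ∈ {∞, 2, 3, 7, 11, 13, 19, 37, 41}.
v=7: a=7^-4·(≡3), b=7^2·(≡1) mod 7; (3|7)=-1, (1|7)=+1; (−1)^{-4·2·3}·(-1)^2·(+1)^-4 = +1.
v=2: v_2(a)=2, v_2(b)=-6; units ≡ 5, 1 (mod 8); ε·ε+αω+βω = 0·0+2·0+-6·1 ≡ 0  ⇒  (a,b)_2 = +1.
v=∞: 13 > 0 and -703 < 0  ⇒  (a,b)_∞ = +1.
v=13: a=13^-1·(≡1), b=13^0·(≡4) mod 13; (1|13)=+1, (4|13)=+1; (−1)^{-1·0·6}·(+1)^0·(+1)^-1 = +1.
v=3: a=3^4·(≡1), b=3^-2·(≡2) mod 3; (1|3)=+1, (2|3)=-1; (−1)^{4·-2·1}·(+1)^-2·(-1)^4 = +1.
v=41: a=41^0·(≡28), b=41^2·(≡12) mod 41; (28|41)=-1, (12|41)=-1; (−1)^{0·2·20}·(-1)^2·(-1)^0 = +1.
v=19: a=19^0·(≡3), b=19^1·(≡1) mod 19; (3|19)=-1, (1|19)=+1; (−1)^{0·1·9}·(-1)^1·(+1)^0 = -1.
v=11: a=11^2·(≡10), b=11^-2·(≡3) mod 11; (10|11)=-1, (3|11)=+1; (−1)^{2·-2·5}·(-1)^-2·(+1)^2 = +1.
v=37: a=37^0·(≡6), b=37^1·(≡8) mod 37; (6|37)=-1, (8|37)=-1; (−1)^{0·1·18}·(-1)^1·(-1)^0 = -1.
Ram(13, -703) = {19, 37}; no ℚ_19-point on the conic.

[19, 37]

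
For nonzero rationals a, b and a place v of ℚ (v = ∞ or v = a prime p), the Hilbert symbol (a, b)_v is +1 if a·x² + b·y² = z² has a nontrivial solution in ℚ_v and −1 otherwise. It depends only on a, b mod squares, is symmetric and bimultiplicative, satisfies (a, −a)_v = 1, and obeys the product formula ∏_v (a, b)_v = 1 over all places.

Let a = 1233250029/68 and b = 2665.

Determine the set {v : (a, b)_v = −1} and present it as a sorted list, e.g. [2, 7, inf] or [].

[5, 13, 31, 41]

Mod squares: a ≡ 237677, b ≡ 2665. Check v ∈ {∞, 2, 3, 5, 11, 13, 17, 31, 41}.
v=17: a=17^-1·(≡10), b=17^0·(≡13) mod 17; (10|17)=-1, (13|17)=+1; (−1)^{-1·0·8}·(-1)^0·(+1)^-1 = +1.
v=11: a=11^3·(≡9), b=11^0·(≡3) mod 11; (9|11)=+1, (3|11)=+1; (−1)^{3·0·5}·(+1)^0·(+1)^3 = +1.
v=41: a=41^1·(≡36), b=41^1·(≡24) mod 41; (36|41)=+1, (24|41)=-1; (−1)^{1·1·20}·(+1)^1·(-1)^1 = -1.
v=3: a=3^6·(≡2), b=3^0·(≡1) mod 3; (2|3)=-1, (1|3)=+1; (−1)^{6·0·1}·(-1)^0·(+1)^6 = +1.
v=5: a=5^0·(≡3), b=5^1·(≡3) mod 5; (3|5)=-1, (3|5)=-1; (−1)^{0·1·2}·(-1)^1·(-1)^0 = -1.
v=2: v_2(a)=-2, v_2(b)=0; units ≡ 5, 1 (mod 8); ε·ε+αω+βω = 0·0+-2·0+0·1 ≡ 0  ⇒  (a,b)_2 = +1.
v=31: a=31^1·(≡19), b=31^0·(≡30) mod 31; (19|31)=+1, (30|31)=-1; (−1)^{1·0·15}·(+1)^0·(-1)^1 = -1.
v=13: a=13^0·(≡8), b=13^1·(≡10) mod 13; (8|13)=-1, (10|13)=+1; (−1)^{0·1·6}·(-1)^1·(+1)^0 = -1.
v=∞: 237677 > 0 and 2665 > 0  ⇒  (a,b)_∞ = +1.
(237677, 2665 / ℚ) ramifies at {5, 13, 31, 41}: a division algebra.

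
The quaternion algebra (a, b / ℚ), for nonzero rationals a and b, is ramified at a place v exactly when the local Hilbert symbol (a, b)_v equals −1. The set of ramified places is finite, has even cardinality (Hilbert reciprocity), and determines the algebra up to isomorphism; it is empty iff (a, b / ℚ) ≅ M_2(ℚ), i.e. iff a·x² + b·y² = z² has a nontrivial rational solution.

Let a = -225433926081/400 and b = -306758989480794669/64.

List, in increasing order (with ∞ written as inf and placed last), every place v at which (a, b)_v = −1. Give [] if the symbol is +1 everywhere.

(a, b) ≡ (-19721, -69) mod (ℚ^×)²; places V = {2, 3, 5, 7, 13, 23, 37, 41, ∞}.
(a,b)_5: α=-2, u≡4; β=0, v≡4 (mod 5); (4|5)=+1, (4|5)=+1; sign (−1)^0·+1^0·+1^-2 = +1.
(a,b)_7: α=4, u≡5; β=4, v≡4 (mod 7); (5|7)=-1, (4|7)=+1; sign (−1)^0·-1^4·+1^4 = +1.
(a,b)_37: α=1, u≡13; β=2, v≡2 (mod 37); (13|37)=-1, (2|37)=-1; sign (−1)^0·-1^2·-1^1 = -1.
(a,b)_∞: sgn(-19721)=−, sgn(-69)=−, so -1.
(a,b)_23: α=2, u≡2; β=3, v≡7 (mod 23); (2|23)=+1, (7|23)=-1; sign (−1)^0·+1^3·-1^2 = +1.
(a,b)_13: α=1, u≡3; β=2, v≡12 (mod 13); (3|13)=+1, (12|13)=+1; sign (−1)^0·+1^2·+1^1 = +1.
(a,b)_3: α=2, u≡1; β=3, v≡1 (mod 3); (1|3)=+1, (1|3)=+1; sign (−1)^0·+1^3·+1^2 = +1.
(a,b)_41: α=1, u≡17; β=2, v≡34 (mod 41); (17|41)=-1, (34|41)=-1; sign (−1)^0·-1^2·-1^1 = -1.
(a,b)_2: α=-4, β=-6; u≡7, v≡3 (mod 8); ε(u)ε(v)=1·1, αω(v)=-4·1, βω(u)=-6·0; sum ≡ 1  ⇒  -1.
(-19721, -69 / ℚ) ramifies at {2, 37, 41, ∞}: a division algebra.

[2, 37, 41, inf]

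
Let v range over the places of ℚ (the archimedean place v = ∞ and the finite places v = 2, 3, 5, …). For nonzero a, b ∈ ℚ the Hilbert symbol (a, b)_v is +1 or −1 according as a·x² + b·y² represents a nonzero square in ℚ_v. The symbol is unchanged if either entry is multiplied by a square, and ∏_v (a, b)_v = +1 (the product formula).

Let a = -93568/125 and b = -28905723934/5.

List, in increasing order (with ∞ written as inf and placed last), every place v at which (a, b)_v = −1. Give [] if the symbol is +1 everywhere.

[2, 5, 17, inf]

(a, b) ≡ (-7310, -270470) mod (ℚ^×)²; places V = {2, 5, 17, 37, 43, ∞}.
(a,b)_17: α=1, u≡12; β=3, v≡16 (mod 17); (12|17)=-1, (16|17)=+1; sign (−1)^0·-1^3·+1^1 = -1.
(a,b)_∞: sgn(-7310)=−, sgn(-270470)=−, so -1.
(a,b)_37: α=0, u≡3; β=1, v≡3 (mod 37); (3|37)=+1, (3|37)=+1; sign (−1)^0·+1^1·+1^0 = +1.
(a,b)_2: α=7, β=1; u≡1, v≡5 (mod 8); ε(u)ε(v)=0·0, αω(v)=7·1, βω(u)=1·0; sum ≡ 1  ⇒  -1.
(a,b)_5: α=-3, u≡2; β=-1, v≡1 (mod 5); (2|5)=-1, (1|5)=+1; sign (−1)^0·-1^-1·+1^-3 = -1.
(a,b)_43: α=1, u≡28; β=3, v≡35 (mod 43); (28|43)=-1, (35|43)=+1; sign (−1)^1·-1^3·+1^1 = +1.
Ram(-7310, -270470) = {2, 5, 17, ∞}; no ℚ_2-point on the conic.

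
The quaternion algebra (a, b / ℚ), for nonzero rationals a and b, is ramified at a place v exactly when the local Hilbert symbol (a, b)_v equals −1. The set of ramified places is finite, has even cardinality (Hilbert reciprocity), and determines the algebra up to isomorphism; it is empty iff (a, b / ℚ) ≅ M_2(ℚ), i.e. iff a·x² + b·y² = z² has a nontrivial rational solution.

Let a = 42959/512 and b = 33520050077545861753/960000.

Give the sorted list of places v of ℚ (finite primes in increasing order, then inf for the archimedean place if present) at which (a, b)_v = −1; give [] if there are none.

[7, 11, 17, 19]

Mod squares: a ≡ 238, b ≡ 21318. Check v ∈ {∞, 2, 3, 5, 7, 11, 17, 19}.
v=5: a=5^0·(≡2), b=5^-4·(≡3) mod 5; (2|5)=-1, (3|5)=-1; (−1)^{0·-4·2}·(-1)^-4·(-1)^0 = +1.
v=19: a=19^2·(≡14), b=19^7·(≡1) mod 19; (14|19)=-1, (1|19)=+1; (−1)^{2·7·9}·(-1)^7·(+1)^2 = -1.
v=7: a=7^1·(≡5), b=7^4·(≡5) mod 7; (5|7)=-1, (5|7)=-1; (−1)^{1·4·3}·(-1)^4·(-1)^1 = -1.
v=3: a=3^0·(≡1), b=3^-1·(≡2) mod 3; (1|3)=+1, (2|3)=-1; (−1)^{0·-1·1}·(+1)^-1·(-1)^0 = +1.
v=11: a=11^0·(≡8), b=11^1·(≡2) mod 11; (8|11)=-1, (2|11)=-1; (−1)^{0·1·5}·(-1)^1·(-1)^0 = -1.
v=∞: 238 > 0 and 21318 > 0  ⇒  (a,b)_∞ = +1.
v=17: a=17^1·(≡14), b=17^5·(≡9) mod 17; (14|17)=-1, (9|17)=+1; (−1)^{1·5·8}·(-1)^5·(+1)^1 = -1.
v=2: v_2(a)=-9, v_2(b)=-9; units ≡ 7, 3 (mod 8); ε·ε+αω+βω = 1·1+-9·1+-9·0 ≡ 0  ⇒  (a,b)_2 = +1.
(238, 21318 / ℚ) ramifies at {7, 11, 17, 19}: a division algebra.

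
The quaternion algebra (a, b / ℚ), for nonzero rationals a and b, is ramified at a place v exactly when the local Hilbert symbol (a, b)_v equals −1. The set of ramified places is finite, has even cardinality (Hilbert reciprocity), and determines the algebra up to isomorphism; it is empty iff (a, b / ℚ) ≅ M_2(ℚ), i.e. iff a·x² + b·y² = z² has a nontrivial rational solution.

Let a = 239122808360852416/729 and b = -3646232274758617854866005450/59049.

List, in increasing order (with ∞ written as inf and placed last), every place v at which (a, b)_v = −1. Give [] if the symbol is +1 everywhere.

(a, b) ≡ (101959, -382858) mod (ℚ^×)²; places V = {2, 3, 5, 7, 11, 13, 23, 29, 31, 41, ∞}.
(a,b)_29: α=2, u≡6; β=3, v≡4 (mod 29); (6|29)=+1, (4|29)=+1; sign (−1)^0·+1^3·+1^2 = +1.
(a,b)_13: α=1, u≡1; β=2, v≡11 (mod 13); (1|13)=+1, (11|13)=-1; sign (−1)^0·+1^2·-1^1 = -1.
(a,b)_∞: sgn(101959)=+, sgn(-382858)=−, so +1.
(a,b)_2: α=6, β=1; u≡7, v≡3 (mod 8); ε(u)ε(v)=1·1, αω(v)=6·1, βω(u)=1·0; sum ≡ 1  ⇒  -1.
(a,b)_5: α=0, u≡4; β=2, v≡3 (mod 5); (4|5)=+1, (3|5)=-1; sign (−1)^0·+1^2·-1^0 = +1.
(a,b)_31: α=1, u≡6; β=2, v≡26 (mod 31); (6|31)=-1, (26|31)=-1; sign (−1)^0·-1^2·-1^1 = -1.
(a,b)_41: α=2, u≡10; β=3, v≡5 (mod 41); (10|41)=+1, (5|41)=+1; sign (−1)^0·+1^3·+1^2 = +1.
(a,b)_3: α=-6, u≡1; β=-10, v≡2 (mod 3); (1|3)=+1, (2|3)=-1; sign (−1)^0·+1^-10·-1^-6 = +1.
(a,b)_7: α=2, u≡2; β=3, v≡4 (mod 7); (2|7)=+1, (4|7)=+1; sign (−1)^0·+1^3·+1^2 = +1.
(a,b)_11: α=1, u≡6; β=2, v≡6 (mod 11); (6|11)=-1, (6|11)=-1; sign (−1)^0·-1^2·-1^1 = -1.
(a,b)_23: α=3, u≡14; β=5, v≡3 (mod 23); (14|23)=-1, (3|23)=+1; sign (−1)^1·-1^5·+1^3 = +1.
Ram(101959, -382858) = {2, 11, 13, 31}; no ℚ_2-point on the conic.

[2, 11, 13, 31]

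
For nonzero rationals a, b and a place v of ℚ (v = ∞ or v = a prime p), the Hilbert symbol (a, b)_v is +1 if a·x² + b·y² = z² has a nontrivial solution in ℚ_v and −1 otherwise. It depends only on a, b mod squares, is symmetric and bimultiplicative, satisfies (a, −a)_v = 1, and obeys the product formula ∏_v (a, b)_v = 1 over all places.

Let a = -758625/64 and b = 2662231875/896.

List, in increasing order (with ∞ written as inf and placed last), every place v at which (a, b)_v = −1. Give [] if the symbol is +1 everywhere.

[3, 17]

Mod squares: a ≡ -105, b ≡ 714. Check v ∈ {∞, 2, 3, 5, 7, 17}.
v=17: a=17^2·(≡6), b=17^5·(≡16) mod 17; (6|17)=-1, (16|17)=+1; (−1)^{2·5·8}·(-1)^5·(+1)^2 = -1.
v=3: a=3^1·(≡1), b=3^1·(≡1) mod 3; (1|3)=+1, (1|3)=+1; (−1)^{1·1·1}·(+1)^1·(+1)^1 = -1.
v=2: v_2(a)=-6, v_2(b)=-7; units ≡ 7, 5 (mod 8); ε·ε+αω+βω = 1·0+-6·1+-7·0 ≡ 0  ⇒  (a,b)_2 = +1.
v=5: a=5^3·(≡4), b=5^4·(≡1) mod 5; (4|5)=+1, (1|5)=+1; (−1)^{3·4·2}·(+1)^4·(+1)^3 = +1.
v=∞: -105 < 0 and 714 > 0  ⇒  (a,b)_∞ = +1.
v=7: a=7^1·(≡6), b=7^-1·(≡1) mod 7; (6|7)=-1, (1|7)=+1; (−1)^{1·-1·3}·(-1)^-1·(+1)^1 = +1.
(-105, 714 / ℚ) ramifies at {3, 17}: a division algebra.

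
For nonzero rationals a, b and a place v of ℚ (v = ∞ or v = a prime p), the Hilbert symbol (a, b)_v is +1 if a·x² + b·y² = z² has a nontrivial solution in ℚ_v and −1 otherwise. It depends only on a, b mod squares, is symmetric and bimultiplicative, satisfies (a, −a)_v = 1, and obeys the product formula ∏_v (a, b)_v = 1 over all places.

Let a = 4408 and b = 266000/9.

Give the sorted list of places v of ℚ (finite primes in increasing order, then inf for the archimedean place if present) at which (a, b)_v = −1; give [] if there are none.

[5, 7, 19, 29]

Mod squares: a ≡ 1102, b ≡ 665. Check v ∈ {∞, 2, 3, 5, 7, 19, 29}.
v=3: a=3^0·(≡1), b=3^-2·(≡2) mod 3; (1|3)=+1, (2|3)=-1; (−1)^{0·-2·1}·(+1)^-2·(-1)^0 = +1.
v=29: a=29^1·(≡7), b=29^0·(≡11) mod 29; (7|29)=+1, (11|29)=-1; (−1)^{1·0·14}·(+1)^0·(-1)^1 = -1.
v=19: a=19^1·(≡4), b=19^1·(≡6) mod 19; (4|19)=+1, (6|19)=+1; (−1)^{1·1·9}·(+1)^1·(+1)^1 = -1.
v=2: v_2(a)=3, v_2(b)=4; units ≡ 7, 1 (mod 8); ε·ε+αω+βω = 1·0+3·0+4·0 ≡ 0  ⇒  (a,b)_2 = +1.
v=5: a=5^0·(≡3), b=5^3·(≡2) mod 5; (3|5)=-1, (2|5)=-1; (−1)^{0·3·2}·(-1)^3·(-1)^0 = -1.
v=∞: 1102 > 0 and 665 > 0  ⇒  (a,b)_∞ = +1.
v=7: a=7^0·(≡5), b=7^1·(≡2) mod 7; (5|7)=-1, (2|7)=+1; (−1)^{0·1·3}·(-1)^1·(+1)^0 = -1.
(1102, 665 / ℚ) ramifies at {5, 7, 19, 29}: a division algebra.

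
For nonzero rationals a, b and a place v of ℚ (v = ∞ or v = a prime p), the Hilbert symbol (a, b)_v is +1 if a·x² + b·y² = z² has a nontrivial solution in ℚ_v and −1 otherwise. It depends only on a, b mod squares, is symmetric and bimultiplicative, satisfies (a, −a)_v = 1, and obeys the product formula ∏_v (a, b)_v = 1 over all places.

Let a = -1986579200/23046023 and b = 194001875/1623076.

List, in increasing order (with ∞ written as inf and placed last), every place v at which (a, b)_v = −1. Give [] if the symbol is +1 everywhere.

[2, 17]

(a, b) ≡ (-7429, 323) mod (ℚ^×)²; places V = {2, 5, 7, 11, 13, 17, 19, 23, 31, ∞}.
(a,b)_19: α=1, u≡13; β=1, v≡6 (mod 19); (13|19)=-1, (6|19)=+1; sign (−1)^1·-1^1·+1^1 = +1.
(a,b)_11: α=-2, u≡6; β=0, v≡3 (mod 11); (6|11)=-1, (3|11)=+1; sign (−1)^0·-1^0·+1^-2 = +1.
(a,b)_23: α=-1, u≡5; β=0, v≡6 (mod 23); (5|23)=-1, (6|23)=+1; sign (−1)^0·-1^0·+1^-1 = +1.
(a,b)_17: α=1, u≡11; β=1, v≡13 (mod 17); (11|17)=-1, (13|17)=+1; sign (−1)^0·-1^1·+1^1 = -1.
(a,b)_5: α=2, u≡4; β=4, v≡3 (mod 5); (4|5)=+1, (3|5)=-1; sign (−1)^0·+1^4·-1^2 = +1.
(a,b)_31: α=2, u≡22; β=2, v≡21 (mod 31); (22|31)=-1, (21|31)=-1; sign (−1)^0·-1^2·-1^2 = +1.
(a,b)_∞: sgn(-7429)=−, sgn(323)=+, so +1.
(a,b)_7: α=-2, u≡6; β=-4, v≡1 (mod 7); (6|7)=-1, (1|7)=+1; sign (−1)^0·-1^-4·+1^-2 = +1.
(a,b)_2: α=8, β=-2; u≡3, v≡3 (mod 8); ε(u)ε(v)=1·1, αω(v)=8·1, βω(u)=-2·1; sum ≡ 1  ⇒  -1.
(a,b)_13: α=-2, u≡7; β=-2, v≡8 (mod 13); (7|13)=-1, (8|13)=-1; sign (−1)^0·-1^-2·-1^-2 = +1.
Ram(-7429, 323) = {2, 17}; no ℚ_2-point on the conic.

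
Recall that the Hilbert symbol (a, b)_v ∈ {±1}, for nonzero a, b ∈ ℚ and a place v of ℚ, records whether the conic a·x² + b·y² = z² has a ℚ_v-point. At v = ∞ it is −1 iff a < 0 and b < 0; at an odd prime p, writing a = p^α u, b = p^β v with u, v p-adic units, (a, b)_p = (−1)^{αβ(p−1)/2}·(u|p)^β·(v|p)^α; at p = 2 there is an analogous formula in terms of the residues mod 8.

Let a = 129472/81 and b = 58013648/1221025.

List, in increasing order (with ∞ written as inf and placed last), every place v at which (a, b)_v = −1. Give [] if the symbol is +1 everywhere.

[7, 11]

Mod squares: a ≡ 7, b ≡ 77. Check v ∈ {∞, 2, 3, 5, 7, 11, 13, 17, 31}.
v=∞: 7 > 0 and 77 > 0  ⇒  (a,b)_∞ = +1.
v=2: v_2(a)=6, v_2(b)=4; units ≡ 7, 5 (mod 8); ε·ε+αω+βω = 1·0+6·1+4·0 ≡ 0  ⇒  (a,b)_2 = +1.
v=13: a=13^0·(≡6), b=13^-2·(≡3) mod 13; (6|13)=-1, (3|13)=+1; (−1)^{0·-2·6}·(-1)^-2·(+1)^0 = +1.
v=3: a=3^-4·(≡1), b=3^0·(≡2) mod 3; (1|3)=+1, (2|3)=-1; (−1)^{-4·0·1}·(+1)^0·(-1)^-4 = +1.
v=17: a=17^2·(≡7), b=17^-2·(≡1) mod 17; (7|17)=-1, (1|17)=+1; (−1)^{2·-2·8}·(-1)^-2·(+1)^2 = +1.
v=31: a=31^0·(≡9), b=31^2·(≡17) mod 31; (9|31)=+1, (17|31)=-1; (−1)^{0·2·15}·(+1)^2·(-1)^0 = +1.
v=7: a=7^1·(≡4), b=7^3·(≡2) mod 7; (4|7)=+1, (2|7)=+1; (−1)^{1·3·3}·(+1)^3·(+1)^1 = -1.
v=11: a=11^0·(≡6), b=11^1·(≡6) mod 11; (6|11)=-1, (6|11)=-1; (−1)^{0·1·5}·(-1)^1·(-1)^0 = -1.
v=5: a=5^0·(≡2), b=5^-2·(≡3) mod 5; (2|5)=-1, (3|5)=-1; (−1)^{0·-2·2}·(-1)^-2·(-1)^0 = +1.
|Ram(7, 77)| = 2, even; anisotropic at {7, 11}.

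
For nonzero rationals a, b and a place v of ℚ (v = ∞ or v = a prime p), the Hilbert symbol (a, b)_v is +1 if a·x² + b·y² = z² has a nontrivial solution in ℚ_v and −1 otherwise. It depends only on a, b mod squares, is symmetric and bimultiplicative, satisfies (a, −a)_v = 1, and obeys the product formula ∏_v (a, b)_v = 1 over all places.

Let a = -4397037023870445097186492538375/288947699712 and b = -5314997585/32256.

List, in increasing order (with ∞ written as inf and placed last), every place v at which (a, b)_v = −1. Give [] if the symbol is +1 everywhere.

Mod squares: a ≡ -84630, b ≡ -93310. Check v ∈ {∞, 2, 3, 5, 7, 11, 13, 17, 19, 31, 43, 47}.
v=2: v_2(a)=-21, v_2(b)=-9; units ≡ 5, 1 (mod 8); ε·ε+αω+βω = 0·0+-21·0+-9·1 ≡ 1  ⇒  (a,b)_2 = -1.
v=47: a=47^6·(≡36), b=47^2·(≡34) mod 47; (36|47)=+1, (34|47)=+1; (−1)^{6·2·23}·(+1)^2·(+1)^6 = +1.
v=19: a=19^4·(≡12), b=19^2·(≡3) mod 19; (12|19)=-1, (3|19)=-1; (−1)^{4·2·9}·(-1)^2·(-1)^4 = +1.
v=5: a=5^3·(≡4), b=5^1·(≡3) mod 5; (4|5)=+1, (3|5)=-1; (−1)^{3·1·2}·(+1)^1·(-1)^3 = -1.
v=31: a=31^3·(≡6), b=31^1·(≡20) mod 31; (6|31)=-1, (20|31)=+1; (−1)^{3·1·15}·(-1)^1·(+1)^3 = +1.
v=13: a=13^1·(≡3), b=13^0·(≡4) mod 13; (3|13)=+1, (4|13)=+1; (−1)^{1·0·6}·(+1)^0·(+1)^1 = +1.
v=17: a=17^2·(≡2), b=17^0·(≡3) mod 17; (2|17)=+1, (3|17)=-1; (−1)^{2·0·8}·(+1)^0·(-1)^2 = +1.
v=43: a=43^2·(≡18), b=43^1·(≡11) mod 43; (18|43)=-1, (11|43)=+1; (−1)^{2·1·21}·(-1)^1·(+1)^2 = -1.
v=∞: -84630 < 0 and -93310 < 0  ⇒  (a,b)_∞ = -1.
v=7: a=7^-1·(≡6), b=7^-1·(≡6) mod 7; (6|7)=-1, (6|7)=-1; (−1)^{-1·-1·3}·(-1)^-1·(-1)^-1 = -1.
v=11: a=11^2·(≡5), b=11^0·(≡1) mod 11; (5|11)=+1, (1|11)=+1; (−1)^{2·0·5}·(+1)^0·(+1)^2 = +1.
v=3: a=3^-9·(≡2), b=3^-2·(≡2) mod 3; (2|3)=-1, (2|3)=-1; (−1)^{-9·-2·1}·(-1)^-2·(-1)^-9 = -1.
(-84630, -93310 / ℚ) ramifies at {2, 3, 5, 7, 43, ∞}: a division algebra.

[2, 3, 5, 7, 43, inf]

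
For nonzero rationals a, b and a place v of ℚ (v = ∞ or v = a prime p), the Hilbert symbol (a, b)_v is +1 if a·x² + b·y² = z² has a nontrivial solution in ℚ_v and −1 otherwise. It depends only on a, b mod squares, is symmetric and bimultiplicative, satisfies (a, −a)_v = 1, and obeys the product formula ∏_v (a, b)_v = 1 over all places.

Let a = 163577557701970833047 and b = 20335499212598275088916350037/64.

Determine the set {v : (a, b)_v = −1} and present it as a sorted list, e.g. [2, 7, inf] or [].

(a, b) ≡ (857327, 14081182093) mod (ℚ^×)²; places V = {2, 3, 11, 17, 19, 29, 37, 43, 47, 53, ∞}.
(a,b)_37: α=1, u≡28; β=1, v≡18 (mod 37); (28|37)=+1, (18|37)=-1; sign (−1)^0·+1^1·-1^1 = -1.
(a,b)_∞: sgn(857327)=+, sgn(14081182093)=+, so +1.
(a,b)_19: α=2, u≡11; β=3, v≡5 (mod 19); (11|19)=+1, (5|19)=+1; sign (−1)^0·+1^3·+1^2 = +1.
(a,b)_11: α=2, u≡3; β=3, v≡6 (mod 11); (3|11)=+1, (6|11)=-1; sign (−1)^0·+1^3·-1^2 = +1.
(a,b)_43: α=2, u≡38; β=3, v≡6 (mod 43); (38|43)=+1, (6|43)=+1; sign (−1)^0·+1^3·+1^2 = +1.
(a,b)_17: α=1, u≡15; β=1, v≡15 (mod 17); (15|17)=+1, (15|17)=+1; sign (−1)^0·+1^1·+1^1 = +1.
(a,b)_3: α=0, u≡2; β=2, v≡1 (mod 3); (2|3)=-1, (1|3)=+1; sign (−1)^0·-1^2·+1^0 = +1.
(a,b)_2: α=0, β=-6; u≡7, v≡5 (mod 8); ε(u)ε(v)=1·0, αω(v)=0·1, βω(u)=-6·0; sum ≡ 0  ⇒  +1.
(a,b)_29: α=3, u≡3; β=4, v≡24 (mod 29); (3|29)=-1, (24|29)=+1; sign (−1)^0·-1^4·+1^3 = +1.
(a,b)_53: α=2, u≡46; β=3, v≡33 (mod 53); (46|53)=+1, (33|53)=-1; sign (−1)^0·+1^3·-1^2 = +1.
(a,b)_47: α=1, u≡5; β=1, v≡22 (mod 47); (5|47)=-1, (22|47)=-1; sign (−1)^1·-1^1·-1^1 = -1.
|Ram(857327, 14081182093)| = 2, even; anisotropic at {37, 47}.

[37, 47]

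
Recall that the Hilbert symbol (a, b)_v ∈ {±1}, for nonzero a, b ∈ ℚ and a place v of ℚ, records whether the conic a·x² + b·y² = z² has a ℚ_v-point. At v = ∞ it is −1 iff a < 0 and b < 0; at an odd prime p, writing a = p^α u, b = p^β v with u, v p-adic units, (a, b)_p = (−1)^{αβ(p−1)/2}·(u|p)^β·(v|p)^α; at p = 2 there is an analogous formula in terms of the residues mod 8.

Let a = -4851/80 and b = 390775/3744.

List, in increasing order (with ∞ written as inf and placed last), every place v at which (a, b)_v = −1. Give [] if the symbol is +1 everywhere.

[11, 29]

Mod squares: a ≡ -55, b ≡ 8294. Check v ∈ {∞, 2, 3, 5, 7, 11, 13, 29}.
v=13: a=13^0·(≡12), b=13^-1·(≡4) mod 13; (12|13)=+1, (4|13)=+1; (−1)^{0·-1·6}·(+1)^-1·(+1)^0 = +1.
v=5: a=5^-1·(≡4), b=5^2·(≡4) mod 5; (4|5)=+1, (4|5)=+1; (−1)^{-1·2·2}·(+1)^2·(+1)^-1 = +1.
v=7: a=7^2·(≡2), b=7^2·(≡5) mod 7; (2|7)=+1, (5|7)=-1; (−1)^{2·2·3}·(+1)^2·(-1)^2 = +1.
v=∞: -55 < 0 and 8294 > 0  ⇒  (a,b)_∞ = +1.
v=2: v_2(a)=-4, v_2(b)=-5; units ≡ 1, 3 (mod 8); ε·ε+αω+βω = 0·1+-4·1+-5·0 ≡ 0  ⇒  (a,b)_2 = +1.
v=29: a=29^0·(≡26), b=29^1·(≡16) mod 29; (26|29)=-1, (16|29)=+1; (−1)^{0·1·14}·(-1)^1·(+1)^0 = -1.
v=11: a=11^1·(≡7), b=11^1·(≡7) mod 11; (7|11)=-1, (7|11)=-1; (−1)^{1·1·5}·(-1)^1·(-1)^1 = -1.
v=3: a=3^2·(≡2), b=3^-2·(≡2) mod 3; (2|3)=-1, (2|3)=-1; (−1)^{2·-2·1}·(-1)^-2·(-1)^2 = +1.
(-55, 8294 / ℚ) ramifies at {11, 29}: a division algebra.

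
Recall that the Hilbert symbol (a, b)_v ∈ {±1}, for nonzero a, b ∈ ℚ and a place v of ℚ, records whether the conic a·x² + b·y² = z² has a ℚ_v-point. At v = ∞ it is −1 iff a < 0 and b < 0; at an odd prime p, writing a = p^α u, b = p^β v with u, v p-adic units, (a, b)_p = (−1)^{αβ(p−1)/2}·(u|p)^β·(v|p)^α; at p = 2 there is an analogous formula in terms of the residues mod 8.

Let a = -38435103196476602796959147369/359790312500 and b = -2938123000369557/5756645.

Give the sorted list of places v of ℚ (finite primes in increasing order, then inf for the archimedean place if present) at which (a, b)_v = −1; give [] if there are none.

[2, 5, 13, inf]

(a, b) ≡ (-5005, -385) mod (ℚ^×)²; places V = {2, 3, 5, 7, 11, 13, 17, 19, 29, 37, ∞}.
(a,b)_5: α=-7, u≡1; β=-1, v≡2 (mod 5); (1|5)=+1, (2|5)=-1; sign (−1)^0·+1^-1·-1^-7 = -1.
(a,b)_17: α=4, u≡11; β=2, v≡10 (mod 17); (11|17)=-1, (10|17)=-1; sign (−1)^0·-1^2·-1^4 = +1.
(a,b)_19: α=2, u≡11; β=0, v≡18 (mod 19); (11|19)=+1, (18|19)=-1; sign (−1)^0·+1^0·-1^2 = +1.
(a,b)_∞: sgn(-5005)=−, sgn(-385)=−, so -1.
(a,b)_3: α=0, u≡2; β=2, v≡2 (mod 3); (2|3)=-1, (2|3)=-1; sign (−1)^0·-1^2·-1^0 = +1.
(a,b)_29: α=-2, u≡2; β=-2, v≡3 (mod 29); (2|29)=-1, (3|29)=-1; sign (−1)^0·-1^-2·-1^-2 = +1.
(a,b)_37: α=-2, u≡3; β=-2, v≡5 (mod 37); (3|37)=+1, (5|37)=-1; sign (−1)^0·+1^-2·-1^-2 = +1.
(a,b)_13: α=3, u≡7; β=2, v≡5 (mod 13); (7|13)=-1, (5|13)=-1; sign (−1)^0·-1^2·-1^3 = -1.
(a,b)_11: α=13, u≡7; β=7, v≡1 (mod 11); (7|11)=-1, (1|11)=+1; sign (−1)^1·-1^7·+1^13 = +1.
(a,b)_7: α=5, u≡5; β=3, v≡2 (mod 7); (5|7)=-1, (2|7)=+1; sign (−1)^1·-1^3·+1^5 = +1.
(a,b)_2: α=-2, β=0; u≡3, v≡7 (mod 8); ε(u)ε(v)=1·1, αω(v)=-2·0, βω(u)=0·1; sum ≡ 1  ⇒  -1.
|Ram(-5005, -385)| = 4, even; anisotropic at {2, 5, 13, ∞}.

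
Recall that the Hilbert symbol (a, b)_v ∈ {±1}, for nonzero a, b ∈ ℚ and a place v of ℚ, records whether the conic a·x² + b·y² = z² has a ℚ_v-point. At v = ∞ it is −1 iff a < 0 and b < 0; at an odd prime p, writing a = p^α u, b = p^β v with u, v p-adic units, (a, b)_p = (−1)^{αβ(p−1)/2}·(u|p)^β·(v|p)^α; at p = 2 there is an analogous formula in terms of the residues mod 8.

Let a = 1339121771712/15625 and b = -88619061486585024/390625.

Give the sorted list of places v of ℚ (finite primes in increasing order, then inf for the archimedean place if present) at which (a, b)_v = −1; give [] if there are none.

[]

(a, b) ≡ (43, -19) mod (ℚ^×)²; places V = {2, 3, 5, 19, 43, ∞}.
(a,b)_43: α=3, u≡36; β=4, v≡25 (mod 43); (36|43)=+1, (25|43)=+1; sign (−1)^0·+1^4·+1^3 = +1.
(a,b)_∞: sgn(43)=+, sgn(-19)=−, so +1.
(a,b)_5: α=-6, u≡2; β=-8, v≡1 (mod 5); (2|5)=-1, (1|5)=+1; sign (−1)^0·-1^-8·+1^-6 = +1.
(a,b)_19: α=2, u≡1; β=3, v≡18 (mod 19); (1|19)=+1, (18|19)=-1; sign (−1)^0·+1^3·-1^2 = +1.
(a,b)_2: α=6, β=6; u≡3, v≡5 (mod 8); ε(u)ε(v)=1·0, αω(v)=6·1, βω(u)=6·1; sum ≡ 0  ⇒  +1.
(a,b)_3: α=6, u≡1; β=10, v≡2 (mod 3); (1|3)=+1, (2|3)=-1; sign (−1)^0·+1^10·-1^6 = +1.
Ram(a, b) = ∅: the form 43·x² + -19·y² − z² is isotropic over every ℚ_v, so by Hasse–Minkowski it is isotropic over ℚ.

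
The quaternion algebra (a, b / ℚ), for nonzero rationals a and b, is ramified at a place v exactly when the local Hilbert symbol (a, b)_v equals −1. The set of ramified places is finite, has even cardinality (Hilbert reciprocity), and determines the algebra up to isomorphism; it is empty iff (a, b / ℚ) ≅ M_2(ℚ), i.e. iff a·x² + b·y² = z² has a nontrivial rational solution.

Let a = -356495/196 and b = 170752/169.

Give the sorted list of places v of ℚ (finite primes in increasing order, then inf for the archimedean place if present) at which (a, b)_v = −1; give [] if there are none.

(a, b) ≡ (-356495, 667) mod (ℚ^×)²; places V = {2, 5, 7, 13, 23, 29, 37, 41, 47, ∞}.
(a,b)_23: α=0, u≡10; β=1, v≡8 (mod 23); (10|23)=-1, (8|23)=+1; sign (−1)^0·-1^1·+1^0 = -1.
(a,b)_13: α=0, u≡4; β=-2, v≡10 (mod 13); (4|13)=+1, (10|13)=+1; sign (−1)^0·+1^-2·+1^0 = +1.
(a,b)_47: α=1, u≡33; β=0, v≡42 (mod 47); (33|47)=-1, (42|47)=+1; sign (−1)^0·-1^0·+1^1 = +1.
(a,b)_2: α=-2, β=8; u≡1, v≡3 (mod 8); ε(u)ε(v)=0·1, αω(v)=-2·1, βω(u)=8·0; sum ≡ 0  ⇒  +1.
(a,b)_37: α=1, u≡2; β=0, v≡21 (mod 37); (2|37)=-1, (21|37)=+1; sign (−1)^0·-1^0·+1^1 = +1.
(a,b)_5: α=1, u≡1; β=0, v≡3 (mod 5); (1|5)=+1, (3|5)=-1; sign (−1)^0·+1^0·-1^1 = -1.
(a,b)_29: α=0, u≡8; β=1, v≡23 (mod 29); (8|29)=-1, (23|29)=+1; sign (−1)^0·-1^1·+1^0 = -1.
(a,b)_∞: sgn(-356495)=−, sgn(667)=+, so +1.
(a,b)_7: α=-2, u≡2; β=0, v≡1 (mod 7); (2|7)=+1, (1|7)=+1; sign (−1)^0·+1^0·+1^-2 = +1.
(a,b)_41: α=1, u≡14; β=0, v≡22 (mod 41); (14|41)=-1, (22|41)=-1; sign (−1)^0·-1^0·-1^1 = -1.
|Ram(-356495, 667)| = 4, even; anisotropic at {5, 23, 29, 41}.

[5, 23, 29, 41]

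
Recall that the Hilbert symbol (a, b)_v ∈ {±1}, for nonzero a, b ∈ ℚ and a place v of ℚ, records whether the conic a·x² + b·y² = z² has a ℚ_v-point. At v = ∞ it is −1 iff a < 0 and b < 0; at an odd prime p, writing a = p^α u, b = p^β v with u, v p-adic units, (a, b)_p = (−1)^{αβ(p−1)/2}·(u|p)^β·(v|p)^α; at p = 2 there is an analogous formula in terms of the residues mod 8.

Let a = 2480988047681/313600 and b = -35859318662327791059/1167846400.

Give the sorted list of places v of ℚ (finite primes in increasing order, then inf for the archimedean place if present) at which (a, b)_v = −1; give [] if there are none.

Mod squares: a ≡ 209, b ≡ -1339481. Check v ∈ {∞, 2, 3, 5, 7, 11, 13, 17, 19, 23, 29}.
v=∞: 209 > 0 and -1339481 < 0  ⇒  (a,b)_∞ = +1.
v=29: a=29^2·(≡5), b=29^3·(≡12) mod 29; (5|29)=+1, (12|29)=-1; (−1)^{2·3·14}·(+1)^3·(-1)^2 = +1.
v=23: a=23^0·(≡3), b=23^2·(≡13) mod 23; (3|23)=+1, (13|23)=+1; (−1)^{0·2·11}·(+1)^2·(+1)^0 = +1.
v=2: v_2(a)=-8, v_2(b)=-10; units ≡ 1, 7 (mod 8); ε·ε+αω+βω = 0·1+-8·0+-10·0 ≡ 0  ⇒  (a,b)_2 = +1.
v=13: a=13^2·(≡3), b=13^3·(≡12) mod 13; (3|13)=+1, (12|13)=+1; (−1)^{2·3·6}·(+1)^3·(+1)^2 = +1.
v=17: a=17^4·(≡11), b=17^5·(≡13) mod 17; (11|17)=-1, (13|17)=+1; (−1)^{4·5·8}·(-1)^5·(+1)^4 = -1.
v=7: a=7^-2·(≡5), b=7^-4·(≡1) mod 7; (5|7)=-1, (1|7)=+1; (−1)^{-2·-4·3}·(-1)^-4·(+1)^-2 = +1.
v=3: a=3^0·(≡2), b=3^4·(≡1) mod 3; (2|3)=-1, (1|3)=+1; (−1)^{0·4·1}·(-1)^4·(+1)^0 = +1.
v=11: a=11^1·(≡10), b=11^1·(≡7) mod 11; (10|11)=-1, (7|11)=-1; (−1)^{1·1·5}·(-1)^1·(-1)^1 = -1.
v=5: a=5^-2·(≡4), b=5^-2·(≡1) mod 5; (4|5)=+1, (1|5)=+1; (−1)^{-2·-2·2}·(+1)^-2·(+1)^-2 = +1.
v=19: a=19^1·(≡9), b=19^-1·(≡2) mod 19; (9|19)=+1, (2|19)=-1; (−1)^{1·-1·9}·(+1)^-1·(-1)^1 = +1.
Ram(209, -1339481) = {11, 17}; no ℚ_11-point on the conic.

[11, 17]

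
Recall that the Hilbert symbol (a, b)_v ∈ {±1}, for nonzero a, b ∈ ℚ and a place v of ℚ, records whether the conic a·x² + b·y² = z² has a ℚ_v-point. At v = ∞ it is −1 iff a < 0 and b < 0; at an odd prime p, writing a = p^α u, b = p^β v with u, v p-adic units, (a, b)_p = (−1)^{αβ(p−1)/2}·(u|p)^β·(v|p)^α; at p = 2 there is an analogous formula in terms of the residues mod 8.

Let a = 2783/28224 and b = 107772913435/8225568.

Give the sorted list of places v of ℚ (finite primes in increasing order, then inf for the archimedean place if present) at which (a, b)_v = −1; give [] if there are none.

(a, b) ≡ (23, 230) mod (ℚ^×)²; places V = {2, 3, 5, 7, 11, 13, 23, ∞}.
(a,b)_23: α=1, u≡2; β=3, v≡5 (mod 23); (2|23)=+1, (5|23)=-1; sign (−1)^1·+1^3·-1^1 = +1.
(a,b)_3: α=-2, u≡2; β=-2, v≡2 (mod 3); (2|3)=-1, (2|3)=-1; sign (−1)^0·-1^-2·-1^-2 = +1.
(a,b)_11: α=2, u≡5; β=6, v≡6 (mod 11); (5|11)=+1, (6|11)=-1; sign (−1)^0·+1^6·-1^2 = +1.
(a,b)_∞: sgn(23)=+, sgn(230)=+, so +1.
(a,b)_2: α=-6, β=-5; u≡7, v≡3 (mod 8); ε(u)ε(v)=1·1, αω(v)=-6·1, βω(u)=-5·0; sum ≡ 1  ⇒  -1.
(a,b)_5: α=0, u≡2; β=1, v≡4 (mod 5); (2|5)=-1, (4|5)=+1; sign (−1)^0·-1^1·+1^0 = -1.
(a,b)_13: α=0, u≡1; β=-4, v≡9 (mod 13); (1|13)=+1, (9|13)=+1; sign (−1)^0·+1^-4·+1^0 = +1.
(a,b)_7: α=-2, u≡2; β=0, v≡5 (mod 7); (2|7)=+1, (5|7)=-1; sign (−1)^0·+1^0·-1^-2 = +1.
Ram(23, 230) = {2, 5}; no ℚ_2-point on the conic.

[2, 5]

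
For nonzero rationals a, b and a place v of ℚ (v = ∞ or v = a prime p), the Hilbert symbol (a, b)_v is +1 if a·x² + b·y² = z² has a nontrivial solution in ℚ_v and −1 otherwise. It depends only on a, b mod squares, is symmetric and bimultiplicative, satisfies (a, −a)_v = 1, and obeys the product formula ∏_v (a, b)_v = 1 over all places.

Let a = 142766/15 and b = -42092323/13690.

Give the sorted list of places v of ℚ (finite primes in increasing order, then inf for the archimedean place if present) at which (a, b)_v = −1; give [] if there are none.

Mod squares: a ≡ 7410, b ≡ -50830. Check v ∈ {∞, 2, 3, 5, 7, 13, 17, 19, 23, 37}.
v=19: a=19^1·(≡12), b=19^0·(≡3) mod 19; (12|19)=-1, (3|19)=-1; (−1)^{1·0·9}·(-1)^0·(-1)^1 = -1.
v=2: v_2(a)=1, v_2(b)=-1; units ≡ 1, 1 (mod 8); ε·ε+αω+βω = 0·0+1·0+-1·0 ≡ 0  ⇒  (a,b)_2 = +1.
v=13: a=13^1·(≡5), b=13^3·(≡3) mod 13; (5|13)=-1, (3|13)=+1; (−1)^{1·3·6}·(-1)^3·(+1)^1 = -1.
v=7: a=7^0·(≡1), b=7^2·(≡4) mod 7; (1|7)=+1, (4|7)=+1; (−1)^{0·2·3}·(+1)^2·(+1)^0 = +1.
v=37: a=37^0·(≡26), b=37^-2·(≡32) mod 37; (26|37)=+1, (32|37)=-1; (−1)^{0·-2·18}·(+1)^-2·(-1)^0 = +1.
v=3: a=3^-1·(≡1), b=3^0·(≡2) mod 3; (1|3)=+1, (2|3)=-1; (−1)^{-1·0·1}·(+1)^0·(-1)^-1 = -1.
v=17: a=17^2·(≡8), b=17^1·(≡13) mod 17; (8|17)=+1, (13|17)=+1; (−1)^{2·1·8}·(+1)^1·(+1)^2 = +1.
v=5: a=5^-1·(≡2), b=5^-1·(≡4) mod 5; (2|5)=-1, (4|5)=+1; (−1)^{-1·-1·2}·(-1)^-1·(+1)^-1 = -1.
v=∞: 7410 > 0 and -50830 < 0  ⇒  (a,b)_∞ = +1.
v=23: a=23^0·(≡8), b=23^1·(≡11) mod 23; (8|23)=+1, (11|23)=-1; (−1)^{0·1·11}·(+1)^1·(-1)^0 = +1.
|Ram(7410, -50830)| = 4, even; anisotropic at {3, 5, 13, 19}.

[3, 5, 13, 19]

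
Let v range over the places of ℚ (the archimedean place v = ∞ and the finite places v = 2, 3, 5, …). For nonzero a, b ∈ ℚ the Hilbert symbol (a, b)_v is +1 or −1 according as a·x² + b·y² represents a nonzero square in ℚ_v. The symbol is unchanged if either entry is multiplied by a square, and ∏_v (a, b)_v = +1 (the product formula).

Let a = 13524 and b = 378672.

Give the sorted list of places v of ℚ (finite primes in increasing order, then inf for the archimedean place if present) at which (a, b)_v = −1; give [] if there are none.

[3, 7]

(a, b) ≡ (69, 483) mod (ℚ^×)²; places V = {2, 3, 7, 23, ∞}.
(a,b)_23: α=1, u≡13; β=1, v≡19 (mod 23); (13|23)=+1, (19|23)=-1; sign (−1)^1·+1^1·-1^1 = +1.
(a,b)_2: α=2, β=4; u≡5, v≡3 (mod 8); ε(u)ε(v)=0·1, αω(v)=2·1, βω(u)=4·1; sum ≡ 0  ⇒  +1.
(a,b)_3: α=1, u≡2; β=1, v≡2 (mod 3); (2|3)=-1, (2|3)=-1; sign (−1)^1·-1^1·-1^1 = -1.
(a,b)_7: α=2, u≡3; β=3, v≡5 (mod 7); (3|7)=-1, (5|7)=-1; sign (−1)^0·-1^3·-1^2 = -1.
(a,b)_∞: sgn(69)=+, sgn(483)=+, so +1.
(69, 483 / ℚ) ramifies at {3, 7}: a division algebra.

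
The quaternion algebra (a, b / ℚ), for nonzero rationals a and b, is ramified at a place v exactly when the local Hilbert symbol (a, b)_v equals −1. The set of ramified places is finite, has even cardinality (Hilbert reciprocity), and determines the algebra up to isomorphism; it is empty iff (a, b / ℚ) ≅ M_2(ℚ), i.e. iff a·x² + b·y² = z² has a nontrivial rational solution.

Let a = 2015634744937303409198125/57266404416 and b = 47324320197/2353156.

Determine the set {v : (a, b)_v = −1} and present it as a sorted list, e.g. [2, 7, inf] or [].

Mod squares: a ≡ 37, b ≡ 3341877. Check v ∈ {∞, 2, 3, 5, 7, 11, 13, 17, 23, 29, 37, 59}.
v=59: a=59^-2·(≡11), b=59^-2·(≡24) mod 59; (11|59)=-1, (24|59)=-1; (−1)^{-2·-2·29}·(-1)^-2·(-1)^-2 = +1.
v=29: a=29^2·(≡11), b=29^0·(≡4) mod 29; (11|29)=-1, (4|29)=+1; (−1)^{2·0·14}·(-1)^0·(+1)^2 = +1.
v=11: a=11^2·(≡5), b=11^1·(≡1) mod 11; (5|11)=+1, (1|11)=+1; (−1)^{2·1·5}·(+1)^1·(+1)^2 = +1.
v=17: a=17^6·(≡14), b=17^3·(≡3) mod 17; (14|17)=-1, (3|17)=-1; (−1)^{6·3·8}·(-1)^3·(-1)^6 = -1.
v=13: a=13^-4·(≡2), b=13^-2·(≡11) mod 13; (2|13)=-1, (11|13)=-1; (−1)^{-4·-2·6}·(-1)^-2·(-1)^-4 = +1.
v=2: v_2(a)=-6, v_2(b)=-2; units ≡ 5, 5 (mod 8); ε·ε+αω+βω = 0·0+-6·1+-2·1 ≡ 0  ⇒  (a,b)_2 = +1.
v=7: a=7^2·(≡4), b=7^3·(≡1) mod 7; (4|7)=+1, (1|7)=+1; (−1)^{2·3·3}·(+1)^3·(+1)^2 = +1.
v=∞: 37 > 0 and 3341877 > 0  ⇒  (a,b)_∞ = +1.
v=23: a=23^2·(≡17), b=23^1·(≡12) mod 23; (17|23)=-1, (12|23)=+1; (−1)^{2·1·11}·(-1)^1·(+1)^2 = -1.
v=3: a=3^-2·(≡1), b=3^1·(≡2) mod 3; (1|3)=+1, (2|3)=-1; (−1)^{-2·1·1}·(+1)^1·(-1)^-2 = +1.
v=5: a=5^4·(≡2), b=5^0·(≡2) mod 5; (2|5)=-1, (2|5)=-1; (−1)^{4·0·2}·(-1)^0·(-1)^4 = +1.
v=37: a=37^3·(≡21), b=37^1·(≡11) mod 37; (21|37)=+1, (11|37)=+1; (−1)^{3·1·18}·(+1)^1·(+1)^3 = +1.
|Ram(37, 3341877)| = 2, even; anisotropic at {17, 23}.

[17, 23]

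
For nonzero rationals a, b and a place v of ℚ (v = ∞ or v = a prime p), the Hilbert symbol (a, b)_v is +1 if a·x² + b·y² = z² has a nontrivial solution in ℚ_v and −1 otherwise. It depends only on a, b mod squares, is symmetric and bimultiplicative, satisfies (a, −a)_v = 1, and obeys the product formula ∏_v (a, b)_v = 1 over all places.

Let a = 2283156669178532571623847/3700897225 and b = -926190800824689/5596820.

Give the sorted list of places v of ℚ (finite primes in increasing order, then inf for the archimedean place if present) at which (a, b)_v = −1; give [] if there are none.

(a, b) ≡ (9367, -5) mod (ℚ^×)²; places V = {2, 3, 5, 17, 19, 23, 29, ∞}.
(a,b)_23: α=-6, u≡3; β=-4, v≡18 (mod 23); (3|23)=+1, (18|23)=+1; sign (−1)^0·+1^-4·+1^-6 = +1.
(a,b)_∞: sgn(9367)=+, sgn(-5)=−, so +1.
(a,b)_3: α=10, u≡1; β=4, v≡1 (mod 3); (1|3)=+1, (1|3)=+1; sign (−1)^0·+1^4·+1^10 = +1.
(a,b)_17: α=3, u≡7; β=2, v≡12 (mod 17); (7|17)=-1, (12|17)=-1; sign (−1)^0·-1^2·-1^3 = -1.
(a,b)_29: α=3, u≡4; β=2, v≡22 (mod 29); (4|29)=+1, (22|29)=+1; sign (−1)^0·+1^2·+1^3 = +1.
(a,b)_2: α=0, β=-2; u≡7, v≡3 (mod 8); ε(u)ε(v)=1·1, αω(v)=0·1, βω(u)=-2·0; sum ≡ 1  ⇒  -1.
(a,b)_19: α=9, u≡13; β=6, v≡10 (mod 19); (13|19)=-1, (10|19)=-1; sign (−1)^0·-1^6·-1^9 = -1.
(a,b)_5: α=-2, u≡3; β=-1, v≡4 (mod 5); (3|5)=-1, (4|5)=+1; sign (−1)^0·-1^-1·+1^-2 = -1.
(9367, -5 / ℚ) ramifies at {2, 5, 17, 19}: a division algebra.

[2, 5, 17, 19]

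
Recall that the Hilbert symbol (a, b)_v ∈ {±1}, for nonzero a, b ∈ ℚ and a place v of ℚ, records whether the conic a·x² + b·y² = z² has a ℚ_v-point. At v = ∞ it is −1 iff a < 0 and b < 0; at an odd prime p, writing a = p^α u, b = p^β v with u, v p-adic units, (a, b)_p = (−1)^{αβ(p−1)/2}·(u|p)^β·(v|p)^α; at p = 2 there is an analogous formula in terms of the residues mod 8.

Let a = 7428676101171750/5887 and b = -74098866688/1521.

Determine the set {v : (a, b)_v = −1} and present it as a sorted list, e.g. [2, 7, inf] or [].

(a, b) ≡ (1610, -4522) mod (ℚ^×)²; places V = {2, 3, 5, 7, 11, 13, 17, 19, 23, 29, ∞}.
(a,b)_13: α=0, u≡2; β=-2, v≡7 (mod 13); (2|13)=-1, (7|13)=-1; sign (−1)^0·-1^-2·-1^0 = +1.
(a,b)_29: α=-2, u≡14; β=0, v≡11 (mod 29); (14|29)=-1, (11|29)=-1; sign (−1)^0·-1^0·-1^-2 = +1.
(a,b)_19: α=2, u≡10; β=1, v≡9 (mod 19); (10|19)=-1, (9|19)=+1; sign (−1)^0·-1^1·+1^2 = -1.
(a,b)_5: α=3, u≡2; β=0, v≡2 (mod 5); (2|5)=-1, (2|5)=-1; sign (−1)^0·-1^0·-1^3 = -1.
(a,b)_11: α=0, u≡9; β=2, v≡10 (mod 11); (9|11)=+1, (10|11)=-1; sign (−1)^0·+1^2·-1^0 = +1.
(a,b)_7: α=-1, u≡5; β=1, v≡3 (mod 7); (5|7)=-1, (3|7)=-1; sign (−1)^1·-1^1·-1^-1 = -1.
(a,b)_23: α=3, u≡8; β=2, v≡8 (mod 23); (8|23)=+1, (8|23)=+1; sign (−1)^0·+1^2·+1^3 = +1.
(a,b)_17: α=4, u≡5; β=1, v≡3 (mod 17); (5|17)=-1, (3|17)=-1; sign (−1)^0·-1^1·-1^4 = -1.
(a,b)_2: α=1, β=9; u≡5, v≡3 (mod 8); ε(u)ε(v)=0·1, αω(v)=1·1, βω(u)=9·1; sum ≡ 0  ⇒  +1.
(a,b)_3: α=4, u≡2; β=-2, v≡2 (mod 3); (2|3)=-1, (2|3)=-1; sign (−1)^0·-1^-2·-1^4 = +1.
(a,b)_∞: sgn(1610)=+, sgn(-4522)=−, so +1.
|Ram(1610, -4522)| = 4, even; anisotropic at {5, 7, 17, 19}.

[5, 7, 17, 19]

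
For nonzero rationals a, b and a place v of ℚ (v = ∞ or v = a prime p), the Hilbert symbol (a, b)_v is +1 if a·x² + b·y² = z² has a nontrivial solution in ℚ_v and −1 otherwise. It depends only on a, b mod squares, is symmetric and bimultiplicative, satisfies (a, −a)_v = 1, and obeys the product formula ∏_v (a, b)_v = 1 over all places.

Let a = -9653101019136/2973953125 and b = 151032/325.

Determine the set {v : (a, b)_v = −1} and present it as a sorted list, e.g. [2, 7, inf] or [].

(a, b) ≡ (-13, 490854) mod (ℚ^×)²; places V = {2, 3, 5, 7, 11, 13, 29, 31, ∞}.
(a,b)_5: α=-6, u≡3; β=-2, v≡4 (mod 5); (3|5)=-1, (4|5)=+1; sign (−1)^0·-1^-2·+1^-6 = +1.
(a,b)_13: α=-1, u≡1; β=-1, v≡2 (mod 13); (1|13)=+1, (2|13)=-1; sign (−1)^0·+1^-1·-1^-1 = -1.
(a,b)_11: α=-4, u≡3; β=0, v≡4 (mod 11); (3|11)=+1, (4|11)=+1; sign (−1)^0·+1^0·+1^-4 = +1.
(a,b)_2: α=14, β=3; u≡3, v≡3 (mod 8); ε(u)ε(v)=1·1, αω(v)=14·1, βω(u)=3·1; sum ≡ 0  ⇒  +1.
(a,b)_∞: sgn(-13)=−, sgn(490854)=+, so +1.
(a,b)_31: α=2, u≡9; β=1, v≡21 (mod 31); (9|31)=+1, (21|31)=-1; sign (−1)^0·+1^1·-1^2 = +1.
(a,b)_3: α=6, u≡2; β=1, v≡1 (mod 3); (2|3)=-1, (1|3)=+1; sign (−1)^0·-1^1·+1^6 = -1.
(a,b)_29: α=2, u≡6; β=1, v≡27 (mod 29); (6|29)=+1, (27|29)=-1; sign (−1)^0·+1^1·-1^2 = +1.
(a,b)_7: α=0, u≡2; β=1, v≡3 (mod 7); (2|7)=+1, (3|7)=-1; sign (−1)^0·+1^1·-1^0 = +1.
|Ram(-13, 490854)| = 2, even; anisotropic at {3, 13}.

[3, 13]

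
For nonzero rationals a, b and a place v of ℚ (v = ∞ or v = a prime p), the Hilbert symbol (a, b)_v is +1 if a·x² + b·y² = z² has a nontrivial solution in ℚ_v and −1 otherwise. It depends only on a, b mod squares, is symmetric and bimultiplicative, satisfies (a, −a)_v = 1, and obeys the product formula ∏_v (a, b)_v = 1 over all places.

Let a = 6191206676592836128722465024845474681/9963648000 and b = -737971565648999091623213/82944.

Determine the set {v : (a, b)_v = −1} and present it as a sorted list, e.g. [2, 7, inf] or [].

(a, b) ≡ (1919005, -533) mod (ℚ^×)²; places V = {2, 3, 5, 7, 11, 13, 19, 23, 31, 37, 41, ∞}.
(a,b)_5: α=-3, u≡4; β=0, v≡3 (mod 5); (4|5)=+1, (3|5)=-1; sign (−1)^0·+1^0·-1^-3 = -1.
(a,b)_19: α=8, u≡9; β=4, v≡18 (mod 19); (9|19)=+1, (18|19)=-1; sign (−1)^0·+1^4·-1^8 = +1.
(a,b)_13: α=4, u≡3; β=3, v≡8 (mod 13); (3|13)=+1, (8|13)=-1; sign (−1)^0·+1^3·-1^4 = +1.
(a,b)_31: α=-2, u≡27; β=0, v≡8 (mod 31); (27|31)=-1, (8|31)=+1; sign (−1)^0·-1^0·+1^-2 = +1.
(a,b)_7: α=2, u≡4; β=2, v≡3 (mod 7); (4|7)=+1, (3|7)=-1; sign (−1)^0·+1^2·-1^2 = +1.
(a,b)_37: α=3, u≡27; β=2, v≡24 (mod 37); (27|37)=+1, (24|37)=-1; sign (−1)^0·+1^2·-1^3 = -1.
(a,b)_23: α=5, u≡22; β=2, v≡14 (mod 23); (22|23)=-1, (14|23)=-1; sign (−1)^0·-1^2·-1^5 = -1.
(a,b)_∞: sgn(1919005)=+, sgn(-533)=−, so +1.
(a,b)_3: α=-4, u≡1; β=-4, v≡1 (mod 3); (1|3)=+1, (1|3)=+1; sign (−1)^0·+1^-4·+1^-4 = +1.
(a,b)_41: α=1, u≡19; β=1, v≡35 (mod 41); (19|41)=-1, (35|41)=-1; sign (−1)^0·-1^1·-1^1 = +1.
(a,b)_11: α=7, u≡10; β=6, v≡6 (mod 11); (10|11)=-1, (6|11)=-1; sign (−1)^0·-1^6·-1^7 = -1.
(a,b)_2: α=-10, β=-10; u≡5, v≡3 (mod 8); ε(u)ε(v)=0·1, αω(v)=-10·1, βω(u)=-10·1; sum ≡ 0  ⇒  +1.
(1919005, -533 / ℚ) ramifies at {5, 11, 23, 37}: a division algebra.

[5, 11, 23, 37]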